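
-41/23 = -1.78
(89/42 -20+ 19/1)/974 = 47/40908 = 0.00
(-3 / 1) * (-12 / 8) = 9 / 2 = 4.50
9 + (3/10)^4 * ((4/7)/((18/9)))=315081/35000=9.00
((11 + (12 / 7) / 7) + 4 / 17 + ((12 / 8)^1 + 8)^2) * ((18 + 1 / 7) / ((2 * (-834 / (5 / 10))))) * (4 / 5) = -8609711 / 19452216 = -0.44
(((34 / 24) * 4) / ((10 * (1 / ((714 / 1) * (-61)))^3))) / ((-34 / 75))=103274750244330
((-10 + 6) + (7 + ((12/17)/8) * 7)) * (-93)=-11439/34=-336.44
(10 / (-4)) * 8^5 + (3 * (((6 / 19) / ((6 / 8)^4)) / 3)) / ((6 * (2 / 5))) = -126074240 / 1539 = -81919.58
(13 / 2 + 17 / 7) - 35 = -365 / 14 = -26.07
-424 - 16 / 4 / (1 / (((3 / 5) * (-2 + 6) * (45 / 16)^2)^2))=-1910401 / 1024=-1865.63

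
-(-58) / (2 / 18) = 522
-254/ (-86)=2.95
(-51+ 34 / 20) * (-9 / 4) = 4437 / 40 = 110.92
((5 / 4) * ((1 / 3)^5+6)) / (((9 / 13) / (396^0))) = 94835 / 8748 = 10.84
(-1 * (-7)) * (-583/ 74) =-4081/ 74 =-55.15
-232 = -232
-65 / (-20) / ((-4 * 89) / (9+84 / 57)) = -2587 / 27056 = -0.10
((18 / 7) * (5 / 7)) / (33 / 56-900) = -240 / 117523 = -0.00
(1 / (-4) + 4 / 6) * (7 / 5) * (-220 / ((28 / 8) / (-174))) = 6380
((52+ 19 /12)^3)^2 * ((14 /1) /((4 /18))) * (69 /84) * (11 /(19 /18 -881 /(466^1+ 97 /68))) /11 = -17222438183341610433565 /11659567104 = -1477107857412.06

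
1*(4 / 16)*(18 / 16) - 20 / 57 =-127 / 1824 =-0.07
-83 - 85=-168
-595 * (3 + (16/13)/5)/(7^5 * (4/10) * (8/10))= -0.36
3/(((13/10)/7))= 210/13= 16.15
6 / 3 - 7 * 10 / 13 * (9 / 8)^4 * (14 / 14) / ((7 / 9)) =-241997 / 26624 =-9.09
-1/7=-0.14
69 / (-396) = -23 / 132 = -0.17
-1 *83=-83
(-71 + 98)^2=729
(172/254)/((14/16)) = 688/889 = 0.77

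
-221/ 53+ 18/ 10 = -628/ 265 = -2.37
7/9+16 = 151/9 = 16.78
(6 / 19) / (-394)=-0.00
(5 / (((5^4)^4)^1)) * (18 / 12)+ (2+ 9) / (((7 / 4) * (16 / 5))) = 1678466796917 / 854492187500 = 1.96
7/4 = 1.75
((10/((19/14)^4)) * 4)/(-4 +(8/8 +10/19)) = -1536640/322373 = -4.77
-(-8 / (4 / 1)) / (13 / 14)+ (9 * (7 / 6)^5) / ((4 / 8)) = 230587 / 5616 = 41.06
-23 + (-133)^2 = 17666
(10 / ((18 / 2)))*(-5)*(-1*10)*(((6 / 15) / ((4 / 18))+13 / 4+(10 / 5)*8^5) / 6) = 32770525 / 54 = 606861.57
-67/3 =-22.33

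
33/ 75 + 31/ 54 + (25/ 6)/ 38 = 57647/ 51300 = 1.12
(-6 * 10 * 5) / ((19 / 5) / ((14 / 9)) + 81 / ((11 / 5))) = -77000 / 10077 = -7.64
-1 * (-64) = 64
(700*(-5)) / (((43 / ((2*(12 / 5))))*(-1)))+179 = 24497 / 43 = 569.70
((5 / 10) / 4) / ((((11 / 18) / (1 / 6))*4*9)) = 1 / 1056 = 0.00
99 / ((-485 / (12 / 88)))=-0.03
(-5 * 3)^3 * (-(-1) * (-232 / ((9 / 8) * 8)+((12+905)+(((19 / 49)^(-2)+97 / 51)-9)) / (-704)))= 12339467625 / 135014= 91393.99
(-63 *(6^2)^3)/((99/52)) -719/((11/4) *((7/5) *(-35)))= -832153540/539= -1543884.12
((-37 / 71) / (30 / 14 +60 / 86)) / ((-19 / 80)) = 178192 / 230679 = 0.77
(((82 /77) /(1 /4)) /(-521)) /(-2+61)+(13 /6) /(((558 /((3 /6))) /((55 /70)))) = 43959871 /31697564976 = 0.00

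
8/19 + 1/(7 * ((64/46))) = 2229/4256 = 0.52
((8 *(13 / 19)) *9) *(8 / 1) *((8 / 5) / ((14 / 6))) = 179712 / 665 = 270.24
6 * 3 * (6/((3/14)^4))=153664/3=51221.33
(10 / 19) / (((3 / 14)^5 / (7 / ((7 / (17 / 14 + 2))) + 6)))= 10733.52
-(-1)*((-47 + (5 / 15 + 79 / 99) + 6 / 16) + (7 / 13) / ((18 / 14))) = -154697 / 3432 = -45.07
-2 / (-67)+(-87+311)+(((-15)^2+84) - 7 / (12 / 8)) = 106201 / 201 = 528.36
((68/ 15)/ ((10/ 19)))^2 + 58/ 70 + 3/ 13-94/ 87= 1100983424/ 14844375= 74.17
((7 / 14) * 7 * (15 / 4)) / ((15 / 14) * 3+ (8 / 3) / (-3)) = 6615 / 1172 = 5.64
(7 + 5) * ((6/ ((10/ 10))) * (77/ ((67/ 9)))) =49896/ 67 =744.72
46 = 46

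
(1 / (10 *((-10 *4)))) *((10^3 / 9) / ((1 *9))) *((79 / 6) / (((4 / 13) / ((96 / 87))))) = -10270 / 7047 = -1.46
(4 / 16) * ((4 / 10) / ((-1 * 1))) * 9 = -9 / 10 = -0.90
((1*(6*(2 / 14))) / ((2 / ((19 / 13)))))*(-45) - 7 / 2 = -5767 / 182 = -31.69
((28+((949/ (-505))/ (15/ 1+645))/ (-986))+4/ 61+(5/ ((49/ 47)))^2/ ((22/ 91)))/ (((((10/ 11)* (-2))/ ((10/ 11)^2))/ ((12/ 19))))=-847160848664227/ 23951417407610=-35.37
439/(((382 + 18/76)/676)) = 11277032/14525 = 776.39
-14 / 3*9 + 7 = -35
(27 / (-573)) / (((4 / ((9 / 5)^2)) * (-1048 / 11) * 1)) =8019 / 20016800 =0.00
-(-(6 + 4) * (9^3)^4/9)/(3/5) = 523017660150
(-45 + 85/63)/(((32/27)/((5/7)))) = -20625/784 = -26.31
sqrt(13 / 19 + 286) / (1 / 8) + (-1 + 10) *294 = 2781.45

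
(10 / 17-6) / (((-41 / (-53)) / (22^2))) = -2359984 / 697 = -3385.92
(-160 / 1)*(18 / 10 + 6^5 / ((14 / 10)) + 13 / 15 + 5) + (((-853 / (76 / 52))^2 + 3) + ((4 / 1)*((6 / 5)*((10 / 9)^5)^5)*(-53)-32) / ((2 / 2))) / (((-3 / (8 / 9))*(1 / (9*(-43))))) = 68499391127672357458077750006160448 / 1814128214897311491822419223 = 37758847.78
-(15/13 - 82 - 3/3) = 1064/13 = 81.85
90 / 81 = 10 / 9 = 1.11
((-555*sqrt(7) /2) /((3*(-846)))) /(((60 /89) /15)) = 16465*sqrt(7) /6768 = 6.44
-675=-675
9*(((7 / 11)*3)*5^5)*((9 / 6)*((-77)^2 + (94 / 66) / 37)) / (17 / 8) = 17102978550000 / 76109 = 224716900.10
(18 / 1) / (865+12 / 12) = 9 / 433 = 0.02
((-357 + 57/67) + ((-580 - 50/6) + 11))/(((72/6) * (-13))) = 93815/15678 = 5.98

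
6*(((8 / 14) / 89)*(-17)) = -408 / 623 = -0.65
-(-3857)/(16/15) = 3615.94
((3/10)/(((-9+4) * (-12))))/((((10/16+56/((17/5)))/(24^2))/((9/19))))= 29376/368125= 0.08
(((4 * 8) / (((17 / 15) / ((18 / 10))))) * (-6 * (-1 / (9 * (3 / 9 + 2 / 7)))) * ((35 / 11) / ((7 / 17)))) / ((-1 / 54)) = -3265920 / 143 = -22838.60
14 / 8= 7 / 4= 1.75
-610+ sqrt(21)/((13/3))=-610+ 3 * sqrt(21)/13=-608.94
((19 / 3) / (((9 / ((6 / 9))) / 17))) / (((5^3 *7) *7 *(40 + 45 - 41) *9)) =323 / 98232750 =0.00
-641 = -641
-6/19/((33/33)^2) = -0.32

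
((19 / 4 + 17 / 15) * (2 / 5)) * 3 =353 / 50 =7.06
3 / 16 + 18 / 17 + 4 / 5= 2783 / 1360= 2.05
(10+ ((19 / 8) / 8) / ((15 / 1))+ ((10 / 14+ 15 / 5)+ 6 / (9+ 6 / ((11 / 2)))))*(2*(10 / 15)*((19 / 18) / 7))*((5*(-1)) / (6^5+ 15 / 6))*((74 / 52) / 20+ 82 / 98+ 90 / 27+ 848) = -4409747814564541 / 2794147547667840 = -1.58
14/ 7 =2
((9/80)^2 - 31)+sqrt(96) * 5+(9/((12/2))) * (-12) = -313519/6400+20 * sqrt(6) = 0.00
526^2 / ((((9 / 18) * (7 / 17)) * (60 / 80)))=37627936 / 21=1791806.48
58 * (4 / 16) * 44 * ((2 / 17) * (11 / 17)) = 14036 / 289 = 48.57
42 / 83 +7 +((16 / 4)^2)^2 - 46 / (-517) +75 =14529450 / 42911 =338.59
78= 78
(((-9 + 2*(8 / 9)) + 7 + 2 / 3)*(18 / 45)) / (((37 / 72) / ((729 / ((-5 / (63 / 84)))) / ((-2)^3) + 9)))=7254 / 925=7.84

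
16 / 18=8 / 9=0.89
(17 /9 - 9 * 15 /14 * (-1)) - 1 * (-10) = 2713 /126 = 21.53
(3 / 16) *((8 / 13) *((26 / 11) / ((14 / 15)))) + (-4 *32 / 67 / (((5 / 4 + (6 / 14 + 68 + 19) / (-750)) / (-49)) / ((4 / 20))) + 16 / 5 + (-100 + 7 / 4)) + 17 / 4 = -15142493199 / 204657530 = -73.99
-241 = -241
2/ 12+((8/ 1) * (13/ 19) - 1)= 529/ 114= 4.64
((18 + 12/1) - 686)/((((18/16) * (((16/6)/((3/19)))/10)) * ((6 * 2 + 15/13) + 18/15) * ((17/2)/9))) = -25.47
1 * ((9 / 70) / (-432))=-1 / 3360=-0.00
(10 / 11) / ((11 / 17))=170 / 121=1.40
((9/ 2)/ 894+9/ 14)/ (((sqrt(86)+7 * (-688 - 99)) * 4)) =-125133/ 4256000240 - 159 * sqrt(86)/ 29792001680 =-0.00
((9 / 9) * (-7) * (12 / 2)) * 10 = -420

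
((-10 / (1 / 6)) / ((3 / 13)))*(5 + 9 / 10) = -1534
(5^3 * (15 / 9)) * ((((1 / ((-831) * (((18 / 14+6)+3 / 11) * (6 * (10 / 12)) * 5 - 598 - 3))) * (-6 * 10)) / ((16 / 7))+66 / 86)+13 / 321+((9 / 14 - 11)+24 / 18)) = -1711.66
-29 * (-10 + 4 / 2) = 232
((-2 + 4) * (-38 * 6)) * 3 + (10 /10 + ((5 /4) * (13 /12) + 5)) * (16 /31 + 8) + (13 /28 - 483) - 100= -1638703 /868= -1887.91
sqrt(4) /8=1 /4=0.25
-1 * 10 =-10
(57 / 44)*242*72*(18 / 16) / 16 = 50787 / 32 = 1587.09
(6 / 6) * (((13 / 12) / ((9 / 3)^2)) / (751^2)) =13 / 60912108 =0.00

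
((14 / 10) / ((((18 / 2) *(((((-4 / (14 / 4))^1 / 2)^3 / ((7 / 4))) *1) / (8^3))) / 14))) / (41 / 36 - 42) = 1882384 / 7355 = 255.93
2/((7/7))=2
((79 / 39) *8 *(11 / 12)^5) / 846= 12723029 / 1026245376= 0.01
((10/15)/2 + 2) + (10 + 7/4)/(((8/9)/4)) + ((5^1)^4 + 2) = 16373/24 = 682.21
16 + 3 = 19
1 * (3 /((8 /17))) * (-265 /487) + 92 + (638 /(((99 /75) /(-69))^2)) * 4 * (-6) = -1793052285913 /42856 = -41839002.38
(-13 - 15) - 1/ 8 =-225/ 8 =-28.12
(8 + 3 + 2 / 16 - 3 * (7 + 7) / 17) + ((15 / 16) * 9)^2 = 347489 / 4352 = 79.85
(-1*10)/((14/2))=-1.43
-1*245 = -245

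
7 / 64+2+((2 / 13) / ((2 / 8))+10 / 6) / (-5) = 20629 / 12480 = 1.65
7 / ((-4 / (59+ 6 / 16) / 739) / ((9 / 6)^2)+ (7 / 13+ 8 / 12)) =287489475 / 49492861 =5.81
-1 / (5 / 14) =-14 / 5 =-2.80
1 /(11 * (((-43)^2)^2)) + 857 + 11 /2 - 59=60434145279 /75213622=803.50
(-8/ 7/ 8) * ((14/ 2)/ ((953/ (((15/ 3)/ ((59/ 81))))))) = -405/ 56227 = -0.01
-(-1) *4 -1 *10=-6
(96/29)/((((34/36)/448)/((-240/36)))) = -5160960/493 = -10468.48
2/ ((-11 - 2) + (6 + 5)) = -1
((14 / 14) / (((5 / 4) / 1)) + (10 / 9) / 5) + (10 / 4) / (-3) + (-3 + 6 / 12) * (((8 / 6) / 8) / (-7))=313 / 1260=0.25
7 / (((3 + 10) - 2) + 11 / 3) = 21 / 44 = 0.48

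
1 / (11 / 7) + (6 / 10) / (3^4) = 956 / 1485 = 0.64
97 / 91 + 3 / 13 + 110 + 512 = 56720 / 91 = 623.30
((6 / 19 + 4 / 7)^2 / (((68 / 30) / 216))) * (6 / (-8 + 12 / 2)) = -67670640 / 300713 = -225.03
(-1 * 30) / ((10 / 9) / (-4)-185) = 108 / 667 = 0.16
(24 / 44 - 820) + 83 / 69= -621053 / 759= -818.25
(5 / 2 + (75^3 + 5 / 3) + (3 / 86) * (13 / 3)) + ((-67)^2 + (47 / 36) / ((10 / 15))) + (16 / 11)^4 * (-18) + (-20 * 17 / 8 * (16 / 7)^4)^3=-108797059087961012803631937 / 69711698352985304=-1560671474.92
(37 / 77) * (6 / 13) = 222 / 1001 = 0.22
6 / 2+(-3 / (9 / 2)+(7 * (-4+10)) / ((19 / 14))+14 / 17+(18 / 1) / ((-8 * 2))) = 255655 / 7752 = 32.98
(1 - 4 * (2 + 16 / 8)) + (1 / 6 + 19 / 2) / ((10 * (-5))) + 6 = -1379 / 150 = -9.19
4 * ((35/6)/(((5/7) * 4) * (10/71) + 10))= 3479/1551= 2.24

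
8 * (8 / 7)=64 / 7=9.14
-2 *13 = -26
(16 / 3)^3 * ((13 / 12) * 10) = 133120 / 81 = 1643.46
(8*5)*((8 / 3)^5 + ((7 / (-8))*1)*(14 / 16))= 10426225 / 1944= 5363.28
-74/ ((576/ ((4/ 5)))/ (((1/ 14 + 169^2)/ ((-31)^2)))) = -986309/ 322896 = -3.05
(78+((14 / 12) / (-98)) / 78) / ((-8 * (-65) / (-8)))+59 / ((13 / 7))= 2603765 / 85176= 30.57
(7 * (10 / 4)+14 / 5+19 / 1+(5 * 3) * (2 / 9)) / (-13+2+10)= -1279 / 30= -42.63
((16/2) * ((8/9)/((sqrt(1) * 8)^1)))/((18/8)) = 32/81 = 0.40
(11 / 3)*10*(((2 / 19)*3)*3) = 34.74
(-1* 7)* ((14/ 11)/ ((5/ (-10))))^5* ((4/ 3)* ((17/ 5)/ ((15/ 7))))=57344946176/ 36236475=1582.52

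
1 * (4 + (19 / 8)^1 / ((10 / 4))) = 99 / 20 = 4.95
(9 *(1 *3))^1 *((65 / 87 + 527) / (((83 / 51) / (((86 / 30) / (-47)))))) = -302068206 / 565645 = -534.02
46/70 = 23/35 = 0.66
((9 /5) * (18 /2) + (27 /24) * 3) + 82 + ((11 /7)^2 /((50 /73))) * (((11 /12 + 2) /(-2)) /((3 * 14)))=7158299 /70560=101.45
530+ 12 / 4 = 533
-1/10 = -0.10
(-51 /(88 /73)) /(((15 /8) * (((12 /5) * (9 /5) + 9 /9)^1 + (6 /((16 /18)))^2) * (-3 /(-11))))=-99280 /61059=-1.63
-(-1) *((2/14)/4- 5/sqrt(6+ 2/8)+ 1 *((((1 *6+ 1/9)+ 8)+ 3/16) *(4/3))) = 3232/189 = 17.10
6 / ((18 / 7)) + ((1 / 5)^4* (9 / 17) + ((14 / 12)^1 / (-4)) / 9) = 5282569 / 2295000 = 2.30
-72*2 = -144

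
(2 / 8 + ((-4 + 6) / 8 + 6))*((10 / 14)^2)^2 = 8125 / 4802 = 1.69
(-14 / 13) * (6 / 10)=-42 / 65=-0.65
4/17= 0.24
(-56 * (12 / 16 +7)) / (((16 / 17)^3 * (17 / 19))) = -1191547 / 2048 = -581.81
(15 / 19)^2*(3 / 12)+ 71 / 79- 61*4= -27714245 / 114076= -242.95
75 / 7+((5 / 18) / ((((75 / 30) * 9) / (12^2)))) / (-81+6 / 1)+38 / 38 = 55238 / 4725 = 11.69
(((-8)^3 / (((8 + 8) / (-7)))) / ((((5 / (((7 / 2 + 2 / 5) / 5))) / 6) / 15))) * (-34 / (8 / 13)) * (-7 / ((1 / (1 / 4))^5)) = 3800979 / 3200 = 1187.81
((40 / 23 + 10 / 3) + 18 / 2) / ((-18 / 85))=-82535 / 1242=-66.45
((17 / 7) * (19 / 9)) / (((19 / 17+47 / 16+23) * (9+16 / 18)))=87856 / 4584657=0.02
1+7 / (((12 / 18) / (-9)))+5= -177 / 2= -88.50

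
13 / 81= 0.16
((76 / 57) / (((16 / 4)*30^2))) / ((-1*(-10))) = 1 / 27000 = 0.00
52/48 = 13/12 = 1.08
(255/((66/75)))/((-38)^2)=6375/31768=0.20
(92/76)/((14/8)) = 0.69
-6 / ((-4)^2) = -3 / 8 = -0.38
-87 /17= -5.12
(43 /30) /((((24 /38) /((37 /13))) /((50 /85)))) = 30229 /7956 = 3.80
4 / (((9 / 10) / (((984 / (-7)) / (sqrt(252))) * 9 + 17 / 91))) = 680 / 819 - 6560 * sqrt(7) / 49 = -353.38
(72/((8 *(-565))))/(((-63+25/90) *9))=18/637885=0.00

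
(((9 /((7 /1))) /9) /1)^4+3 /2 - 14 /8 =-2397 /9604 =-0.25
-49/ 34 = -1.44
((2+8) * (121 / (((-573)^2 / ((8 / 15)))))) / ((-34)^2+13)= 1936 / 1151449803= 0.00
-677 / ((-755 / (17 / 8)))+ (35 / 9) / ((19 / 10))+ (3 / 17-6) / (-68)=1205272061 / 298490760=4.04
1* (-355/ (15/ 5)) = -118.33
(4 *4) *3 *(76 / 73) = 49.97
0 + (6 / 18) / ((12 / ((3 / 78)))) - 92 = -92.00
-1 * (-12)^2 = -144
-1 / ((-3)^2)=-1 / 9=-0.11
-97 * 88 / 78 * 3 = -4268 / 13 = -328.31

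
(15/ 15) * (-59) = -59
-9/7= -1.29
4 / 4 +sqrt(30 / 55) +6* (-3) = -17 +sqrt(66) / 11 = -16.26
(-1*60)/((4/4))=-60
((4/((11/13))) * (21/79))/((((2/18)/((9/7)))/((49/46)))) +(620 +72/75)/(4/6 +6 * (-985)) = 34068976959/2214559600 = 15.38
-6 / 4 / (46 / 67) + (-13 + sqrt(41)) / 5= -2201 / 460 + sqrt(41) / 5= -3.50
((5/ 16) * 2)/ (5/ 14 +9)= 35/ 524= 0.07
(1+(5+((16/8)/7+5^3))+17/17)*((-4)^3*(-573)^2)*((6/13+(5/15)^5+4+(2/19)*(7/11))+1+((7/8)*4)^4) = -222100549497559624/513513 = -432512028902.01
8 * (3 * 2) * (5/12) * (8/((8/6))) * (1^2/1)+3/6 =120.50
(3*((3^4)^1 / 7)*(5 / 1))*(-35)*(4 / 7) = -24300 / 7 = -3471.43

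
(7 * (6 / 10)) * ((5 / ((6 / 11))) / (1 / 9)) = 693 / 2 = 346.50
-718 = -718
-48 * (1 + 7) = -384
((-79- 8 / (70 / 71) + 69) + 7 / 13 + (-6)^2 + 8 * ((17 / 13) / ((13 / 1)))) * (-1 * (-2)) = 227478 / 5915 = 38.46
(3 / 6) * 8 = 4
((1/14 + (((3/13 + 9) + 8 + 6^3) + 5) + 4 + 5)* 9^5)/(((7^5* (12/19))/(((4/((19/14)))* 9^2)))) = 71758883907/218491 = 328429.47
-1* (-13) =13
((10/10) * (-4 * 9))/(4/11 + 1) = -132/5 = -26.40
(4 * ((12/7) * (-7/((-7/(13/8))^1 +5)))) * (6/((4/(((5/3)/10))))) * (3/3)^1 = -52/3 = -17.33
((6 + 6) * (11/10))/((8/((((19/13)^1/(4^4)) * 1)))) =627/66560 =0.01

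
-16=-16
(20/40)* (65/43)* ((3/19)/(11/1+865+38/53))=10335/75925444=0.00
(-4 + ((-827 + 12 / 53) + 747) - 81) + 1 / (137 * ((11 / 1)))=-13160578 / 79871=-164.77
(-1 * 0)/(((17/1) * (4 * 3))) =0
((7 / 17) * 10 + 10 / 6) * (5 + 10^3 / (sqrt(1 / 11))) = 1475 / 51 + 295000 * sqrt(11) / 51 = 19213.32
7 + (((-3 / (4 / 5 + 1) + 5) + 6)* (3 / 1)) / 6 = 35 / 3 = 11.67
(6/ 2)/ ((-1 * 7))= -3/ 7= -0.43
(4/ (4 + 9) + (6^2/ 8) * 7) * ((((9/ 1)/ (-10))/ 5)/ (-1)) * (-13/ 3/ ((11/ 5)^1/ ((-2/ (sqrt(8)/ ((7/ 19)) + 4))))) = -121569/ 57860 + 329973 * sqrt(2)/ 115720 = 1.93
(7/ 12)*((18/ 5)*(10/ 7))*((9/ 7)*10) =38.57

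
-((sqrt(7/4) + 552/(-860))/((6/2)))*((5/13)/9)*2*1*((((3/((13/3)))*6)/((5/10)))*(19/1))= 20976/7267 - 380*sqrt(7)/169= -3.06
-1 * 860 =-860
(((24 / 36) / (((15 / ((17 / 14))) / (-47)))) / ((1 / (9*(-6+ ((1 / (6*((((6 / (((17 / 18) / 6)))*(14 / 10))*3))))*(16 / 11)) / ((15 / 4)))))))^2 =651653327773224676 / 34738823421225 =18758.65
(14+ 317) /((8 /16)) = 662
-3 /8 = -0.38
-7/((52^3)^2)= -7/19770609664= -0.00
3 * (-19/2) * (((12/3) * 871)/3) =-33098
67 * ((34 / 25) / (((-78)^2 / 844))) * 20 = 1922632 / 7605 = 252.81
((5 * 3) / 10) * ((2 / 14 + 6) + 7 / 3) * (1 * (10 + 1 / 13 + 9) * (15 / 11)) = 330.75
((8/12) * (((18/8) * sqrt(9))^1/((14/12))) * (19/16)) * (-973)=-71307/16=-4456.69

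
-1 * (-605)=605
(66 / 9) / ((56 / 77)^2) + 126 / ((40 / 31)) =53527 / 480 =111.51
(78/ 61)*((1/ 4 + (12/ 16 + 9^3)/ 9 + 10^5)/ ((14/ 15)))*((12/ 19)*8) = 802938240/ 1159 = 692785.37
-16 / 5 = -3.20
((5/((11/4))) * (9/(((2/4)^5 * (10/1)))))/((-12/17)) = -816/11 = -74.18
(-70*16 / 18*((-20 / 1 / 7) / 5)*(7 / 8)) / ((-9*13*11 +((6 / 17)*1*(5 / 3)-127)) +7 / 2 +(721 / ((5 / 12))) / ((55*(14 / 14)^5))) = -2618000 / 115996563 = -0.02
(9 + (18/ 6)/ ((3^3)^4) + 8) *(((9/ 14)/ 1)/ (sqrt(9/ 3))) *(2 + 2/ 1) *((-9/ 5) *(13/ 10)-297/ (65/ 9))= -378123940 *sqrt(3)/ 597051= -1096.94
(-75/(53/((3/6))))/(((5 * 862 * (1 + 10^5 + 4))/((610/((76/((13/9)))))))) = -3965/208338576408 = -0.00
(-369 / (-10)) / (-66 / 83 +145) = 0.26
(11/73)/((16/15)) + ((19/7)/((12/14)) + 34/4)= 41375/3504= 11.81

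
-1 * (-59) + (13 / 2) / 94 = 11105 / 188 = 59.07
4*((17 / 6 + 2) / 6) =3.22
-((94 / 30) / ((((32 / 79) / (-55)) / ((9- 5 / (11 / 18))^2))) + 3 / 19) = 1903713 / 6688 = 284.65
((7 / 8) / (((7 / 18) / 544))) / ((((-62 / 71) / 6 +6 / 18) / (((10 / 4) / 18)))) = 3621 / 4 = 905.25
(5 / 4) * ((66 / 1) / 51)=55 / 34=1.62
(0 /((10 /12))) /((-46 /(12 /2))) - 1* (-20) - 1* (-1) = 21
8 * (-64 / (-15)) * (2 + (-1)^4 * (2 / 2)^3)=512 / 5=102.40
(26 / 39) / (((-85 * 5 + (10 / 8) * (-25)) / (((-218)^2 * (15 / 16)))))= -23762 / 365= -65.10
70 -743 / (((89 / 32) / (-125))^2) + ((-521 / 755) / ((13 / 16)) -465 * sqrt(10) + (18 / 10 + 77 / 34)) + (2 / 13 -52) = -3967087994327191 / 2643316910 -465 * sqrt(10) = -1502269.69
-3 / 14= -0.21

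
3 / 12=1 / 4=0.25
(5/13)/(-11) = -5/143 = -0.03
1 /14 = 0.07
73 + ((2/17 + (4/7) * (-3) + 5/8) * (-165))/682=4322627/59024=73.24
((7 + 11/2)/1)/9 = 25/18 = 1.39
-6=-6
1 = 1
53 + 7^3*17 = 5884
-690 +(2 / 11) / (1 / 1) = -7588 / 11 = -689.82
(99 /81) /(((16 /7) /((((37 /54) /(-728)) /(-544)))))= 0.00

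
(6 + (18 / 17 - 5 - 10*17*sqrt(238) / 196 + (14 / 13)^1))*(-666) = -461538 / 221 + 28305*sqrt(238) / 49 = 6823.19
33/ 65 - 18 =-1137/ 65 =-17.49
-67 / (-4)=67 / 4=16.75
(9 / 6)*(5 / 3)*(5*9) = 225 / 2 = 112.50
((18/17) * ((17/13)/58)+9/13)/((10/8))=216/377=0.57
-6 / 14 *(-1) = 0.43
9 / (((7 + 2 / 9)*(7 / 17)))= 1377 / 455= 3.03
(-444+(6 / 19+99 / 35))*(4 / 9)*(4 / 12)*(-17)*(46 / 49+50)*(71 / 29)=392543127808 / 2834895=138468.31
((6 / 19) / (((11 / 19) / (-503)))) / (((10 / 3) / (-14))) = 63378 / 55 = 1152.33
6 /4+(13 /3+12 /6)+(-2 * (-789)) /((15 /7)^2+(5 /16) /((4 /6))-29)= -58.08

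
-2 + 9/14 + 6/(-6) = -33/14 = -2.36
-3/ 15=-1/ 5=-0.20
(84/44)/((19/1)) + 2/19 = 43/209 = 0.21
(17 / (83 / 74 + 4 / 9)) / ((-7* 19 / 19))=-11322 / 7301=-1.55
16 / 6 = 8 / 3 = 2.67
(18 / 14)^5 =3.51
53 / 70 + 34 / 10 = 291 / 70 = 4.16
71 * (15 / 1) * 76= 80940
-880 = -880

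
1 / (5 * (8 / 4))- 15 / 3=-49 / 10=-4.90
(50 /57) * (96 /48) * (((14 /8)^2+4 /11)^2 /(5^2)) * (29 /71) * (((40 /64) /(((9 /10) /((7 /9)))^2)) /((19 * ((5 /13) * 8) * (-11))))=-0.00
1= 1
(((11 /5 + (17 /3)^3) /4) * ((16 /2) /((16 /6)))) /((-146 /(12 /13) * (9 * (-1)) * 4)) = 12431 /512460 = 0.02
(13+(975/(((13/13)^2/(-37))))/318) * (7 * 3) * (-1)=223587/106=2109.31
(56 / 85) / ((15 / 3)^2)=0.03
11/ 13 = 0.85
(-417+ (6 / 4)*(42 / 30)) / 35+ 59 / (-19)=-99481 / 6650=-14.96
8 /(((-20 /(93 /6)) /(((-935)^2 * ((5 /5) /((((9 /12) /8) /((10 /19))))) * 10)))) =-17344624000 /57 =-304291649.12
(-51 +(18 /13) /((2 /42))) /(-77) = 285 /1001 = 0.28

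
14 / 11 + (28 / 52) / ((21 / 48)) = 358 / 143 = 2.50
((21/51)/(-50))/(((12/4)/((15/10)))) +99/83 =167719/141100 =1.19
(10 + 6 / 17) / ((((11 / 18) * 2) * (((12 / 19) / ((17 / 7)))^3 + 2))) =142722072 / 33994619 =4.20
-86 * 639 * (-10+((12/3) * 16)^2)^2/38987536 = -114684848973/4873442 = -23532.62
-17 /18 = -0.94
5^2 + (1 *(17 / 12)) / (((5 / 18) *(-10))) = 2449 / 100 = 24.49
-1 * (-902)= 902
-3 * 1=-3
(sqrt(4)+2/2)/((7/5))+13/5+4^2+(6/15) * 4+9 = 1097/35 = 31.34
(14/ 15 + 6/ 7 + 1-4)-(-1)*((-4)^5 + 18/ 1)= -105757/ 105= -1007.21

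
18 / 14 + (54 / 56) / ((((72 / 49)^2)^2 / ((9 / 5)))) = 25671361 / 15482880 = 1.66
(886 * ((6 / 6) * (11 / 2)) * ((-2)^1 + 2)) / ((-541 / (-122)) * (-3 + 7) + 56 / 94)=0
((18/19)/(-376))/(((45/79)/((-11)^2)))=-9559/17860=-0.54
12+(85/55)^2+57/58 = 107875/7018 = 15.37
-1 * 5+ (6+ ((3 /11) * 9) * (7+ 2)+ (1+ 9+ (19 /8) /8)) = 23505 /704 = 33.39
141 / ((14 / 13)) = 130.93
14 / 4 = 7 / 2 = 3.50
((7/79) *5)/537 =35/42423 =0.00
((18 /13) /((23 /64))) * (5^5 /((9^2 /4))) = 1600000 /2691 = 594.57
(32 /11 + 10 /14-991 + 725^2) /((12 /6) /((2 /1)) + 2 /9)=363573873 /847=429248.96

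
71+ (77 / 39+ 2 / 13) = 2852 / 39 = 73.13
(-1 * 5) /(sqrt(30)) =-sqrt(30) /6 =-0.91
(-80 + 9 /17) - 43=-2082 /17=-122.47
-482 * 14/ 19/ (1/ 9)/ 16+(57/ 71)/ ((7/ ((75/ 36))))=-3768463/ 18886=-199.54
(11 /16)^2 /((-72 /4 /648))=-1089 /64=-17.02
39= 39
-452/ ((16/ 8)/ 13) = -2938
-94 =-94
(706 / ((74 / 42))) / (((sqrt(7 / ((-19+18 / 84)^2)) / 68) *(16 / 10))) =23673945 *sqrt(7) / 518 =120917.70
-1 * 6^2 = -36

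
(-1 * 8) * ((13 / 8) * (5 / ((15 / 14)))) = -182 / 3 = -60.67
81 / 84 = 27 / 28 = 0.96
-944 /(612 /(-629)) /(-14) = -4366 /63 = -69.30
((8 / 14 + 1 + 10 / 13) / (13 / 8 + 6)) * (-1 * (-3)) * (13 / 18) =284 / 427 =0.67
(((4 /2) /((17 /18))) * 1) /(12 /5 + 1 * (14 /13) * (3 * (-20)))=-195 /5729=-0.03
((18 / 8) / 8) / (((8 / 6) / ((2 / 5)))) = 27 / 320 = 0.08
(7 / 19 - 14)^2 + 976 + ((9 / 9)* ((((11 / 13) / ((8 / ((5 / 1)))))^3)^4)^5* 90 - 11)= 2185168564082958788140834536266474470329935800393648270480559865936554594680374533767539361464737902557141497380080010438335573 / 1898792747153536490831699954067890606193214894878333364364927056911822083035038268002989785098397707940937508211887825747968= 1150.82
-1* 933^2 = -870489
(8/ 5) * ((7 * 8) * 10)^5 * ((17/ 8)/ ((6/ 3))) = 93624401920000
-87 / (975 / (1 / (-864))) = 29 / 280800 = 0.00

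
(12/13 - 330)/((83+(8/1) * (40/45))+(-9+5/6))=-77004/19175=-4.02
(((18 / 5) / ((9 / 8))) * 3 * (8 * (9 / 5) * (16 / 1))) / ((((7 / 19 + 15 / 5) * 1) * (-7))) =-16416 / 175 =-93.81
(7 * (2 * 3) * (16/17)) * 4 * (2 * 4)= 21504/17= 1264.94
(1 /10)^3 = 1 /1000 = 0.00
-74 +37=-37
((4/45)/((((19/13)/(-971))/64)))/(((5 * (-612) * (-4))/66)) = -4443296/218025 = -20.38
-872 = -872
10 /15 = 2 /3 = 0.67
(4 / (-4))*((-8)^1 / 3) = 2.67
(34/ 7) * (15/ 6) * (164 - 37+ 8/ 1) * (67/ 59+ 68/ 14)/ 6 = 9466875/ 5782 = 1637.30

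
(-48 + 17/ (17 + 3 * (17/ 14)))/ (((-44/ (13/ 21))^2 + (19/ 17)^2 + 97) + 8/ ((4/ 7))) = -1152073/ 126111812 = -0.01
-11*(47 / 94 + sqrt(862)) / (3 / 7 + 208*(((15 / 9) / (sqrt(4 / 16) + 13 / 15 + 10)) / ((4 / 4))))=-26257*sqrt(862) / 73823 - 26257 / 147646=-10.62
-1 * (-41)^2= -1681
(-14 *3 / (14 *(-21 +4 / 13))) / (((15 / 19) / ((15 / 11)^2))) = 11115 / 32549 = 0.34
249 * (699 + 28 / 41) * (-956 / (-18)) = 1138128038 / 123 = 9253073.48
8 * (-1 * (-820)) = 6560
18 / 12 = 3 / 2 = 1.50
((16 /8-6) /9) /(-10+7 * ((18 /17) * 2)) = -34 /369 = -0.09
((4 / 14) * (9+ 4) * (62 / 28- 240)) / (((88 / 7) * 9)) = -43277 / 5544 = -7.81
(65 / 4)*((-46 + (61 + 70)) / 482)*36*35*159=574107.11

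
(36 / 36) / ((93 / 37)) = 37 / 93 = 0.40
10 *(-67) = -670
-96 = -96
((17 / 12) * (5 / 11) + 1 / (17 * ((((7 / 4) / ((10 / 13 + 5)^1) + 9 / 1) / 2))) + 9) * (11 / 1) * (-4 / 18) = -60479231 / 2562138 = -23.60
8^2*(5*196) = 62720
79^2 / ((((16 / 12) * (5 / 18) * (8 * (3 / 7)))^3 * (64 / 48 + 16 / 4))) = 4681629981 / 8192000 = 571.49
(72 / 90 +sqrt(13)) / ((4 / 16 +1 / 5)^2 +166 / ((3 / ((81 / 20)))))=320 / 89721 +400*sqrt(13) / 89721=0.02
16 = 16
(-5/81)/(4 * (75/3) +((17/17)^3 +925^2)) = -5/69313806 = -0.00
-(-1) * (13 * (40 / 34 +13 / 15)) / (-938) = -6773 / 239190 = -0.03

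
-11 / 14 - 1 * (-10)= 129 / 14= 9.21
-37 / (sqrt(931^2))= -37 / 931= -0.04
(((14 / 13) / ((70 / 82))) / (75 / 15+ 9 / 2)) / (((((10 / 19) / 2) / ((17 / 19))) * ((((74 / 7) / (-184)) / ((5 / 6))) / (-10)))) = 1795472 / 27417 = 65.49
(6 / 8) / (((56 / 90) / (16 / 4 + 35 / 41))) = 26865 / 4592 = 5.85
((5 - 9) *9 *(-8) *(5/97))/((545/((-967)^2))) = 269305632/10573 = 25471.07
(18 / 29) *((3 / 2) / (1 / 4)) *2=216 / 29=7.45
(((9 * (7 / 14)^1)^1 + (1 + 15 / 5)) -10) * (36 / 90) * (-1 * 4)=12 / 5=2.40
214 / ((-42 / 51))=-1819 / 7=-259.86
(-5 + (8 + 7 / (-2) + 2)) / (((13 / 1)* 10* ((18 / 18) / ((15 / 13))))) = 9 / 676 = 0.01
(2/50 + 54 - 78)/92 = -599/2300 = -0.26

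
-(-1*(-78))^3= -474552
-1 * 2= -2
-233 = -233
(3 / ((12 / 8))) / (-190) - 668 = -63461 / 95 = -668.01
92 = 92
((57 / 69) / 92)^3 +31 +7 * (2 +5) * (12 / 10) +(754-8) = 39593086762679 / 47371484480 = 835.80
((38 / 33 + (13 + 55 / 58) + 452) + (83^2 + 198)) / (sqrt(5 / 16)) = 28917094*sqrt(5) / 4785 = 13513.18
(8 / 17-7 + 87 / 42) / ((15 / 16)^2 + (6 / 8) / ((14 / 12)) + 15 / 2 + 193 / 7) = -135808 / 1114775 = -0.12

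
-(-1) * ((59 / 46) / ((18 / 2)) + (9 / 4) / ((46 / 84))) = 880 / 207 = 4.25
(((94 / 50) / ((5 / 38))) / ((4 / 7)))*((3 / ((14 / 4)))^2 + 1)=15181 / 350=43.37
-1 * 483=-483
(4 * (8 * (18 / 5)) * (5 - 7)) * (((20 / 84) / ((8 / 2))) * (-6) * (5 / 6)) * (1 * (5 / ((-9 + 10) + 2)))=800 / 7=114.29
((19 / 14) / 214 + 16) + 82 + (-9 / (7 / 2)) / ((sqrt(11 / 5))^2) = 96.84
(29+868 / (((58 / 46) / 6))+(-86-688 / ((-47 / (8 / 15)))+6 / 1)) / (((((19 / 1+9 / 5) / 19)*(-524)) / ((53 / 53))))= -1587728179 / 222834144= -7.13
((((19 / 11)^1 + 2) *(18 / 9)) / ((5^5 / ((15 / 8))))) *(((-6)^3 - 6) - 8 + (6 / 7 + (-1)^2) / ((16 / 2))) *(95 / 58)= -30070179 / 17864000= -1.68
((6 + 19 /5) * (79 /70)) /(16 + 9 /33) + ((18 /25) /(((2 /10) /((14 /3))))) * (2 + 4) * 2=1810403 /8950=202.28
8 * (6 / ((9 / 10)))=160 / 3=53.33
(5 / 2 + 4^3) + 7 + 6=159 / 2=79.50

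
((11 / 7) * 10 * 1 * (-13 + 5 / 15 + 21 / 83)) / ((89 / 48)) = -5440160 / 51709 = -105.21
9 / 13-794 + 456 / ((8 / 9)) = -3644 / 13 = -280.31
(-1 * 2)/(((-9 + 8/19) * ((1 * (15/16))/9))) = 1824/815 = 2.24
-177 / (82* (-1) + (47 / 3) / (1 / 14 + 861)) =6401205 / 2964872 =2.16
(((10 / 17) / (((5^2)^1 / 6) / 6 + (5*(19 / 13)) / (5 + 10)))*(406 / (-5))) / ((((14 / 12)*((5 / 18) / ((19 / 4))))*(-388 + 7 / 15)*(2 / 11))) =459520776 / 54648013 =8.41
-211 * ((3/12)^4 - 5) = 269869/256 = 1054.18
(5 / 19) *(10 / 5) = 10 / 19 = 0.53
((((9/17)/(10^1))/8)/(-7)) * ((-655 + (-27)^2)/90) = -37/47600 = -0.00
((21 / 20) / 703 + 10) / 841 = 4849 / 407740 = 0.01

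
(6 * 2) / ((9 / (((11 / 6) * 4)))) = 88 / 9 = 9.78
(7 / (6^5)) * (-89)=-623 / 7776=-0.08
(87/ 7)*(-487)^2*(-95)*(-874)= 1713216360090/ 7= 244745194298.57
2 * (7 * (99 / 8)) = 693 / 4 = 173.25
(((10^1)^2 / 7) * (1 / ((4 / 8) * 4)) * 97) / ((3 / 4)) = 19400 / 21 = 923.81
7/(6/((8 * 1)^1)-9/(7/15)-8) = -196/743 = -0.26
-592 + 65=-527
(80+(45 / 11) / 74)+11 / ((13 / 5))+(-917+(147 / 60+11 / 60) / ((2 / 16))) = -128832773 / 158730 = -811.65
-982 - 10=-992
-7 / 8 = -0.88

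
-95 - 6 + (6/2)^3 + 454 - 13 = 367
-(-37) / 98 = 37 / 98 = 0.38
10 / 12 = 0.83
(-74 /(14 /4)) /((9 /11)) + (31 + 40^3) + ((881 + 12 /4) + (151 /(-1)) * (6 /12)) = 64813.66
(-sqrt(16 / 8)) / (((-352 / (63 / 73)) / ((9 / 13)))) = 567 * sqrt(2) / 334048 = 0.00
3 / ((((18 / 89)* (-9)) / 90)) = -445 / 3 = -148.33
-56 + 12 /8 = -109 /2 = -54.50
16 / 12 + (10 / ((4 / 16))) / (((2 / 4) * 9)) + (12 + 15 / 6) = 445 / 18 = 24.72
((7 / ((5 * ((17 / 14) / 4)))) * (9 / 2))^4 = 9682651996416 / 52200625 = 185489.20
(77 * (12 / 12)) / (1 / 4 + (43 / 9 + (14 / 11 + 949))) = 30492 / 378299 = 0.08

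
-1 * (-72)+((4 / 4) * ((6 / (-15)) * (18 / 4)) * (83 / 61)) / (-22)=483867 / 6710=72.11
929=929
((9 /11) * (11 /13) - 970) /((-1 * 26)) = 12601 /338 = 37.28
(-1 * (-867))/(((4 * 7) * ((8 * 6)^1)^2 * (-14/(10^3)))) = -36125/37632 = -0.96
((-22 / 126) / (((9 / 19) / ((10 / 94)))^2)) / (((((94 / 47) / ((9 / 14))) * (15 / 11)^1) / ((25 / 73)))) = -5460125 / 7680348396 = -0.00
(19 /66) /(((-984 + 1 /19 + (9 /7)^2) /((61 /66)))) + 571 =2274652619387 /3983631696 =571.00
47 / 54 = 0.87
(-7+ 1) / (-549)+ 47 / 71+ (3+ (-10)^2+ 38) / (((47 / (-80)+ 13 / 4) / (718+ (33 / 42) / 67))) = 231713320267 / 6093717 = 38024.96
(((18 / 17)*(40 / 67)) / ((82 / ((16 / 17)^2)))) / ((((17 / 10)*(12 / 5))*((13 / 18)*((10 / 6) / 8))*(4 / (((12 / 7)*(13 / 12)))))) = 0.01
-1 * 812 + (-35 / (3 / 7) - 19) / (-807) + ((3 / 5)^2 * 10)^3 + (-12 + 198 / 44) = -467688331 / 605250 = -772.72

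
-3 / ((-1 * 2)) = 1.50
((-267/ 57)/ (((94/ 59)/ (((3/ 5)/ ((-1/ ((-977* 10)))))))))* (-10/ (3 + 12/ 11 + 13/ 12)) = 20315698920/ 609919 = 33308.85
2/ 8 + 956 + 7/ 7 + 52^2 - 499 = 12649/ 4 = 3162.25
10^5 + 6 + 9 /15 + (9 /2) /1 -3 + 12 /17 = 17001497 /170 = 100008.81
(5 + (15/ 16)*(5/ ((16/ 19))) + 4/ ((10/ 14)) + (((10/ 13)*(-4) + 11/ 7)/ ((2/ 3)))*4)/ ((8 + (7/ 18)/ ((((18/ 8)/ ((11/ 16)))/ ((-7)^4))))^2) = 5451554583/ 65744194372220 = 0.00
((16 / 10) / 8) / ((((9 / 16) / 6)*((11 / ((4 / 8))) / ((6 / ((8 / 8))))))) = 32 / 55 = 0.58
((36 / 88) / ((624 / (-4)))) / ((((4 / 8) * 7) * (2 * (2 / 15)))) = -45 / 16016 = -0.00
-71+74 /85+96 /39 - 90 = -174223 /1105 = -157.67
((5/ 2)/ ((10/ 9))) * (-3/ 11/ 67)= -27/ 2948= -0.01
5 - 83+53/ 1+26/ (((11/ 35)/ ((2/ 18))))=-1565/ 99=-15.81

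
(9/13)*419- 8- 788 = -6577/13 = -505.92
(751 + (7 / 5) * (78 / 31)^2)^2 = 13330845206449 / 23088025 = 577392.19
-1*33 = -33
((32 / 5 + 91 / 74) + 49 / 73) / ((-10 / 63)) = -14125167 / 270100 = -52.30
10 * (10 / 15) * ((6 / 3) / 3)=40 / 9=4.44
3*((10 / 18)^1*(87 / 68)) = 145 / 68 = 2.13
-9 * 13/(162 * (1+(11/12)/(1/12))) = -13/216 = -0.06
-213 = -213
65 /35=13 /7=1.86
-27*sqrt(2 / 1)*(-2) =54*sqrt(2) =76.37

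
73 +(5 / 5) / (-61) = 4452 / 61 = 72.98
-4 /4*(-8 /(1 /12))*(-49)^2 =230496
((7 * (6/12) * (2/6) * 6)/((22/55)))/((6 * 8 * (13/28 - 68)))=-245/45384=-0.01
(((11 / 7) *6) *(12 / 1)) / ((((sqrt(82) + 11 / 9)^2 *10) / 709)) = 153803361492 / 1488320435 -4502893032 *sqrt(82) / 1488320435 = 75.94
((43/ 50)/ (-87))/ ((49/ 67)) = -2881/ 213150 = -0.01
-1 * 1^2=-1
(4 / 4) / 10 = 1 / 10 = 0.10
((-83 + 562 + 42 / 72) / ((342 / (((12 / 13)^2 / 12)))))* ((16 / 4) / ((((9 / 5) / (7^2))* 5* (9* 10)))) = 56399 / 2340819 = 0.02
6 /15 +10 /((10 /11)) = 57 /5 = 11.40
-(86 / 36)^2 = -1849 / 324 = -5.71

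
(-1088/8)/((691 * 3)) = -136/2073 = -0.07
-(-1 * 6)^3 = 216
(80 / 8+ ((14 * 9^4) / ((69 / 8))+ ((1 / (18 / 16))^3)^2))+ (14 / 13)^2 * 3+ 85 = 22203733770053 / 2065711167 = 10748.71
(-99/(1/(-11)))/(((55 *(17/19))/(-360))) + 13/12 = -1624963/204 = -7965.50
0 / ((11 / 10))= 0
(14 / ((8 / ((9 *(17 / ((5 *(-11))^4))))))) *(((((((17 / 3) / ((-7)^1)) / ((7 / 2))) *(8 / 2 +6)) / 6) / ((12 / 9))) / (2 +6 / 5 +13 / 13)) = -289 / 143481800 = -0.00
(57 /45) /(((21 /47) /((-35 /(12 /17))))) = -15181 /108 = -140.56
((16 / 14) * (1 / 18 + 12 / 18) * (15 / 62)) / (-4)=-65 / 1302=-0.05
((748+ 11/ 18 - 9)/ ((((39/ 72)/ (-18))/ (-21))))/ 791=958536/ 1469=652.51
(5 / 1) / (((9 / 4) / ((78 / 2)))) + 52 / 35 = 9256 / 105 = 88.15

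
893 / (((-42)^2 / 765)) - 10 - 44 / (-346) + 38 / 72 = 28833059 / 76293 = 377.93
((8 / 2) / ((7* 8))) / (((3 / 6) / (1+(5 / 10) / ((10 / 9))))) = 29 / 140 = 0.21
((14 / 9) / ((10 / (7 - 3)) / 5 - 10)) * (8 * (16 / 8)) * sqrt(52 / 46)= -448 * sqrt(598) / 3933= -2.79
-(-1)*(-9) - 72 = -81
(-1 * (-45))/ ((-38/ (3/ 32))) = -135/ 1216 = -0.11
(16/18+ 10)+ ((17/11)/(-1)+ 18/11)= 1087/99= 10.98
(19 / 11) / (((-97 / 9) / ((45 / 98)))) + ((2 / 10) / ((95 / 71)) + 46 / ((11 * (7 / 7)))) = 211475161 / 49668850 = 4.26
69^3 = 328509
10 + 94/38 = 237/19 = 12.47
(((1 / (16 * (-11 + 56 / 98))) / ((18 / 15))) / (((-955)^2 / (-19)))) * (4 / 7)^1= 0.00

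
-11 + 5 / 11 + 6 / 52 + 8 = -695 / 286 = -2.43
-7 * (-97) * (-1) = -679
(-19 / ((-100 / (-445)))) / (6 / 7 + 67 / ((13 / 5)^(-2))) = -59185 / 317644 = -0.19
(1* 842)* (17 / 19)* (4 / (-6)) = -28628 / 57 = -502.25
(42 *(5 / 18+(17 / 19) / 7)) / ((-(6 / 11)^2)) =-117491 / 2052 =-57.26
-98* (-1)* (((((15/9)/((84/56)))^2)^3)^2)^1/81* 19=1862000000000000/22876792454961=81.39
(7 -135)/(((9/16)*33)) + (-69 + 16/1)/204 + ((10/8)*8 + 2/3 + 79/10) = 1152307/100980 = 11.41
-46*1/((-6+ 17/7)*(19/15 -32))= -966/2305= -0.42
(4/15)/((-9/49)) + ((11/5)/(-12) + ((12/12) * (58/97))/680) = -363821/222615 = -1.63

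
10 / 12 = 5 / 6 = 0.83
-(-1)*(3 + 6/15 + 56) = 297/5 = 59.40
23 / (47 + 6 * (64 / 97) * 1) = 2231 / 4943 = 0.45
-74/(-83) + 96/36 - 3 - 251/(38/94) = -2934812/4731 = -620.34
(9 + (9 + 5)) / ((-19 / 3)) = -69 / 19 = -3.63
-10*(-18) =180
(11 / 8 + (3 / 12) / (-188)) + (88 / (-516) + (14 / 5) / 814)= 238190011 / 197411280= 1.21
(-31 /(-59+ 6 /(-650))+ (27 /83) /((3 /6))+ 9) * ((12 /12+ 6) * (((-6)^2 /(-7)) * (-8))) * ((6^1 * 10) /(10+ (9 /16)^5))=146747181414481920 /8392476400583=17485.56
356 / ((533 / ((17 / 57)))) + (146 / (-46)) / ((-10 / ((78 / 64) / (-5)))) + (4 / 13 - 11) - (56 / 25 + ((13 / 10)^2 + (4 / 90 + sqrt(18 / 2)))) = -58846732393 / 3354062400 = -17.54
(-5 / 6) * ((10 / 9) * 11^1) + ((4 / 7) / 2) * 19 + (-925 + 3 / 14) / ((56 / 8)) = -362155 / 2646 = -136.87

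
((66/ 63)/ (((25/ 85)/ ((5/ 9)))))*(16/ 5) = 5984/ 945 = 6.33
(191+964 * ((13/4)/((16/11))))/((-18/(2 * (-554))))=10392763/72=144343.93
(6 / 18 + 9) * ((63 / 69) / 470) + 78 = 421688 / 5405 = 78.02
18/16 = 9/8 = 1.12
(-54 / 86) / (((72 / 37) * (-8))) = 111 / 2752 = 0.04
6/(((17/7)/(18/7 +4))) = 276/17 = 16.24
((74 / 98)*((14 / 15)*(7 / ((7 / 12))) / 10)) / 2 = 0.42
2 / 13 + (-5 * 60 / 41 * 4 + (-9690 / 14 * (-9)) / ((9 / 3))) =7638529 / 3731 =2047.31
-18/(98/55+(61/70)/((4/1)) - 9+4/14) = 55440/20681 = 2.68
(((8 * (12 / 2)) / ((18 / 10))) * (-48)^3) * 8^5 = -96636764160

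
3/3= 1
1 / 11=0.09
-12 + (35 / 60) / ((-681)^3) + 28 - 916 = -3410869402807 / 3789854892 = -900.00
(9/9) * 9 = 9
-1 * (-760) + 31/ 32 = 24351/ 32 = 760.97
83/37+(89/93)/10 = 2.34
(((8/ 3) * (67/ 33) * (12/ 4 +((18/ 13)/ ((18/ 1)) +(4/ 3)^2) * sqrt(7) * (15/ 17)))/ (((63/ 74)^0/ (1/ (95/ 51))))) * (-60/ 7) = -332320 * sqrt(7)/ 8151 - 109344/ 1463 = -182.61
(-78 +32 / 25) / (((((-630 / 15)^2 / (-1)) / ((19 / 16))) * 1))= 2603 / 50400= 0.05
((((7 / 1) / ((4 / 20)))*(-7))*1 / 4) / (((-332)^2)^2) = -245 / 48597320704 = -0.00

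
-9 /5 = -1.80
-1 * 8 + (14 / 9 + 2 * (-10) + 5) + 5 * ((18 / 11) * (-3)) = -4553 / 99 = -45.99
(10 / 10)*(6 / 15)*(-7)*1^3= -14 / 5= -2.80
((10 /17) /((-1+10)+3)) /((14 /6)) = 5 /238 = 0.02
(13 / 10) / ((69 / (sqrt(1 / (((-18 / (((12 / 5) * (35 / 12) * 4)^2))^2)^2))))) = 998816 / 27945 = 35.74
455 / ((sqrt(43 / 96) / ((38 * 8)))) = 553280 * sqrt(258) / 43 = 206674.25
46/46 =1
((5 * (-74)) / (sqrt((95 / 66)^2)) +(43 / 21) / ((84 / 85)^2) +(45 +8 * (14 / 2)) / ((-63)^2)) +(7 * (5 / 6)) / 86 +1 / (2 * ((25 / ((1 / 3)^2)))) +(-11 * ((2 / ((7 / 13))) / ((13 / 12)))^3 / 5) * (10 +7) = -15999871153123 / 9079484400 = -1762.20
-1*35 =-35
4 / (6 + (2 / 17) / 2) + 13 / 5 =1679 / 515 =3.26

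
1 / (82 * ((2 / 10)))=5 / 82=0.06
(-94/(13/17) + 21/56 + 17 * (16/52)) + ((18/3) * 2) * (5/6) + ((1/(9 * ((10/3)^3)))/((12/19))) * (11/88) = -44643753/416000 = -107.32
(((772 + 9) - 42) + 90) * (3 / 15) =165.80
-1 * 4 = -4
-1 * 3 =-3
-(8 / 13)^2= -64 / 169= -0.38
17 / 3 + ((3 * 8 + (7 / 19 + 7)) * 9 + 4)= 16643 / 57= 291.98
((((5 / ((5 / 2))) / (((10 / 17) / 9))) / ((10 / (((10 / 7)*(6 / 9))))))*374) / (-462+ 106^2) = 19074 / 188545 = 0.10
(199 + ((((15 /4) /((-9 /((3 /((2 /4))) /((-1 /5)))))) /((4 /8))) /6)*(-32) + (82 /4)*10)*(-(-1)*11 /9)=8932 /27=330.81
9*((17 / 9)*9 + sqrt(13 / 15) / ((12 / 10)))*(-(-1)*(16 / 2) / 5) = 4*sqrt(195) / 5 + 1224 / 5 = 255.97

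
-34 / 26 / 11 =-17 / 143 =-0.12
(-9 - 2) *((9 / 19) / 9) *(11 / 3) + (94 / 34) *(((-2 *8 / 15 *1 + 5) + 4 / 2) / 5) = 28052 / 24225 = 1.16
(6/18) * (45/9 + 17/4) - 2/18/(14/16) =745/252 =2.96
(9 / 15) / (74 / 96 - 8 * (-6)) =144 / 11705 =0.01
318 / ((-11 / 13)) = -375.82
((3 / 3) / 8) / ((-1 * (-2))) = 1 / 16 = 0.06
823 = 823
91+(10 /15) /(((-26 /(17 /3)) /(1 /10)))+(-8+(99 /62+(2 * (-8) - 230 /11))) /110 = 795154343 /8777340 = 90.59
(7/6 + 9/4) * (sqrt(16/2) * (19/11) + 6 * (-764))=-15662 + 779 * sqrt(2)/66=-15645.31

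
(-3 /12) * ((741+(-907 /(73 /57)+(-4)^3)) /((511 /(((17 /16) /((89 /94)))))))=910061 /53119472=0.02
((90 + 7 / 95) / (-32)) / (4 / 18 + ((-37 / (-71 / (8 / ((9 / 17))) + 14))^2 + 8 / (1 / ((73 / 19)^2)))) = -468304886115 / 22317135975232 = -0.02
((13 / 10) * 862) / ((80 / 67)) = 375401 / 400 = 938.50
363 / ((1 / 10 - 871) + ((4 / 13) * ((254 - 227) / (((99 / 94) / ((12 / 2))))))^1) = -173030 / 392569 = -0.44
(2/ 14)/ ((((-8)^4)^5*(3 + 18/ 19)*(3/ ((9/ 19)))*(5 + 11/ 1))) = 1/ 3228180212899171532800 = 0.00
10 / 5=2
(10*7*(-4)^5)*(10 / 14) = -51200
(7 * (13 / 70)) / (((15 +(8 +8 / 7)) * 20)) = 7 / 2600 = 0.00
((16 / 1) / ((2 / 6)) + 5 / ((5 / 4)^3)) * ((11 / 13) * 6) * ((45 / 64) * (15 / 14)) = 193.38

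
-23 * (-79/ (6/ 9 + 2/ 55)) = 299805/ 116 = 2584.53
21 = 21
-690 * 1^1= -690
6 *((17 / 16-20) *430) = -195435 / 4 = -48858.75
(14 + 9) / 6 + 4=7.83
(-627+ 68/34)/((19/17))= -559.21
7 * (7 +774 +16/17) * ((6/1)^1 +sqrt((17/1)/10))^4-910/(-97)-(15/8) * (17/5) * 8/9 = 210481362 * sqrt(170)/425 +4511413848869/494700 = 15576767.76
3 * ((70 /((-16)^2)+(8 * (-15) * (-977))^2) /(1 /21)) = 110841434728605 /128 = 865948708817.23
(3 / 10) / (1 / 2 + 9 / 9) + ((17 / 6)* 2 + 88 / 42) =836 / 105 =7.96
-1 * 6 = -6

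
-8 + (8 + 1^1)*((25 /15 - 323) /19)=-3044 /19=-160.21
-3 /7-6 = -45 /7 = -6.43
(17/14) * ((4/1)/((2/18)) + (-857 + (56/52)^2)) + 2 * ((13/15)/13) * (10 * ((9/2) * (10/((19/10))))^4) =129054091786279/308339486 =418545.46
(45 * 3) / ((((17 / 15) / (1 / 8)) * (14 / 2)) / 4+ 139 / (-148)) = 299700 / 33139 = 9.04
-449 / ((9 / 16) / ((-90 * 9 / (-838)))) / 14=-161640 / 2933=-55.11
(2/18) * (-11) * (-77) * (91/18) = 77077/162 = 475.78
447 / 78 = 149 / 26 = 5.73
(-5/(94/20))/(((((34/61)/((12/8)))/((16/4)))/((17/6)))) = -1525/47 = -32.45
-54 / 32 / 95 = -27 / 1520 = -0.02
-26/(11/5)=-11.82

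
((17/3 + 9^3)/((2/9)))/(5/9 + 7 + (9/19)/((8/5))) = 4522608/10741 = 421.06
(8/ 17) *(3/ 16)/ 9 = 1/ 102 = 0.01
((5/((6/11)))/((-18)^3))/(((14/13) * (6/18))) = -715/163296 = -0.00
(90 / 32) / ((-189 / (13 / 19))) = -65 / 6384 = -0.01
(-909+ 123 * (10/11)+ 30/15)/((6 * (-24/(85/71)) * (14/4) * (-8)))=-743495/3148992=-0.24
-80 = -80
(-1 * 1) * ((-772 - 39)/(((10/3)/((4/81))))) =1622/135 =12.01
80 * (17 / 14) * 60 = 40800 / 7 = 5828.57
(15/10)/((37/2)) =3/37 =0.08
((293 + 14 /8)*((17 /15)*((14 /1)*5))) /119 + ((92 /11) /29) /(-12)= 376055 /1914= 196.48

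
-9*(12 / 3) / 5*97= -3492 / 5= -698.40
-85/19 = -4.47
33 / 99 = 1 / 3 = 0.33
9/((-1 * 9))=-1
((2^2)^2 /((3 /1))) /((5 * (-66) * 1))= -8 /495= -0.02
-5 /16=-0.31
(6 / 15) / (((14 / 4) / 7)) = 4 / 5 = 0.80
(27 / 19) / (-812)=-27 / 15428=-0.00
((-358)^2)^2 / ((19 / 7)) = 114982076272 / 19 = 6051688224.84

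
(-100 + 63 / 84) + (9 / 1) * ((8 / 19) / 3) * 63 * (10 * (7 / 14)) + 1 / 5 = 113561 / 380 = 298.84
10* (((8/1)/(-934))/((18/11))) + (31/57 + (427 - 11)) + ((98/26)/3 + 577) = 1032688607/1038141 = 994.75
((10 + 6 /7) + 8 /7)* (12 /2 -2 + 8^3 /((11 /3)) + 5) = 19620 /11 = 1783.64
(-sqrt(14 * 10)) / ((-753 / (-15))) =-10 * sqrt(35) / 251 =-0.24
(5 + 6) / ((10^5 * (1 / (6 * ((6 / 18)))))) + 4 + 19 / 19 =250011 / 50000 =5.00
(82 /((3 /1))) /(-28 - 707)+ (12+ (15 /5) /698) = 11.97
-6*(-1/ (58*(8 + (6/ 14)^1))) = 0.01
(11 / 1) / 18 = 0.61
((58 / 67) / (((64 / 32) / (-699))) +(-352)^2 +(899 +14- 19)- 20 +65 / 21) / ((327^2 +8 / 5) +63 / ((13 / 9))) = 5692092575 / 4891663434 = 1.16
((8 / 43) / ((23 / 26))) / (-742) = -104 / 366919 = -0.00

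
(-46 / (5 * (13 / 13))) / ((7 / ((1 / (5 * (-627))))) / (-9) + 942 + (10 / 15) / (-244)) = -16836 / 6186005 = -0.00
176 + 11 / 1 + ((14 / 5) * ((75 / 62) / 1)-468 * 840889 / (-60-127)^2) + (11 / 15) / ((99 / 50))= -323806385108 / 29269053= -11063.10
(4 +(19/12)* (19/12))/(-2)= -937/288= -3.25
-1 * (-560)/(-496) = -35/31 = -1.13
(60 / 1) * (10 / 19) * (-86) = -51600 / 19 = -2715.79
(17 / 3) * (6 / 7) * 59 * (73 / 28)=73219 / 98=747.13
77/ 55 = 1.40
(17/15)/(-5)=-17/75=-0.23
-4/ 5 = -0.80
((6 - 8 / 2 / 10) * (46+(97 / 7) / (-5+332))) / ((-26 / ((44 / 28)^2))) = -1961894 / 80115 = -24.49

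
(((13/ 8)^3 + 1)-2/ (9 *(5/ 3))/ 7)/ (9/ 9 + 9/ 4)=283421/ 174720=1.62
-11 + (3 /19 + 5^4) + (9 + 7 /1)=11973 /19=630.16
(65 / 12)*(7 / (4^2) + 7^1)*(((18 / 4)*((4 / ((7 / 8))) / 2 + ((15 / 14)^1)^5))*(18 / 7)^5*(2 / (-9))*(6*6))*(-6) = 3617524.01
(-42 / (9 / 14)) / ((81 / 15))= -980 / 81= -12.10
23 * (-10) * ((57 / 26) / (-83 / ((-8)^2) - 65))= 419520 / 55159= 7.61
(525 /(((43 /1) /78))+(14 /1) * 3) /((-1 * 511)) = -1.95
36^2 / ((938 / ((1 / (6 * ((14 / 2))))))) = 108 / 3283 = 0.03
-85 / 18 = -4.72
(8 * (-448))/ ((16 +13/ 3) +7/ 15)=-2240/ 13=-172.31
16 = 16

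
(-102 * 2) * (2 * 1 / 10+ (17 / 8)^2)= -76959 / 80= -961.99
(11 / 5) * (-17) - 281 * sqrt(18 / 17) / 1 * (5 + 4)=-7587 * sqrt(34) / 17 - 187 / 5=-2639.72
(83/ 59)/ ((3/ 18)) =498/ 59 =8.44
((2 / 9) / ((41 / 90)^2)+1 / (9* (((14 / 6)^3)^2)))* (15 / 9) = 353173935 / 197767969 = 1.79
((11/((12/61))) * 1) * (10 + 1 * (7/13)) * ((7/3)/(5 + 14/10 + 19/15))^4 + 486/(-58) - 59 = -78901467901/1266000684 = -62.32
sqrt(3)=1.73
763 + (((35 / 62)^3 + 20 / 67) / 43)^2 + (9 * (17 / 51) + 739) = 709533964135766645345 / 471451100185129024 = 1505.00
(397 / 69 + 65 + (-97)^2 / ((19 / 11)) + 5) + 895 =8414089 / 1311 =6418.07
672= 672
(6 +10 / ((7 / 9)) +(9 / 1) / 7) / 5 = 141 / 35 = 4.03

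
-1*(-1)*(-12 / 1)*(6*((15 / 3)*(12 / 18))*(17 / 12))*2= -680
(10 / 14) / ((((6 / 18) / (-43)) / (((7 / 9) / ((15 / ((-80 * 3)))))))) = 3440 / 3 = 1146.67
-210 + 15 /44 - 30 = -239.66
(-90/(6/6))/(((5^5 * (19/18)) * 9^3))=-4/106875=-0.00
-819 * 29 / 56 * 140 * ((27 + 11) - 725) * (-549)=-22394996032.50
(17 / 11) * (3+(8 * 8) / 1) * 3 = 3417 / 11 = 310.64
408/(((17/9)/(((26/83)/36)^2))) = 338/20667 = 0.02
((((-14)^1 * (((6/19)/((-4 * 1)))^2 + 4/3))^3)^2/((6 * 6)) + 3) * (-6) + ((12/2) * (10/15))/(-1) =-7251085.35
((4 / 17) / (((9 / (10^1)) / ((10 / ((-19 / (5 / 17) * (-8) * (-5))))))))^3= -125000 / 120692938027059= -0.00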